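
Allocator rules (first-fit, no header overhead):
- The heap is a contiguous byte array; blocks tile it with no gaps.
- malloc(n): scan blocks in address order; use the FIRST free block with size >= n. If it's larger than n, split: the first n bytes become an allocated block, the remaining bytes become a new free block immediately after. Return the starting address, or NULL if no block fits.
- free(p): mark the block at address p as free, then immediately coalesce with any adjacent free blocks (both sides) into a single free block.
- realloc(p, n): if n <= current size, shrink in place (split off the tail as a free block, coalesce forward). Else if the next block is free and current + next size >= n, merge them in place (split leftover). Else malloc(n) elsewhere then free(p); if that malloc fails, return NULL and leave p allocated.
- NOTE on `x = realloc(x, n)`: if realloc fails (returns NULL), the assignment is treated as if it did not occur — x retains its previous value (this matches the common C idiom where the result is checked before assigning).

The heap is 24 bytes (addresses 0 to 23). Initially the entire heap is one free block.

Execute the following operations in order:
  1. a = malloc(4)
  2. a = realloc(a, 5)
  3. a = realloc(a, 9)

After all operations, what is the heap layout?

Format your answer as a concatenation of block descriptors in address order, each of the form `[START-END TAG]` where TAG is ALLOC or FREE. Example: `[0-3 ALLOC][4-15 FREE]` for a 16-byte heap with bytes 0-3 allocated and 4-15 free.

Op 1: a = malloc(4) -> a = 0; heap: [0-3 ALLOC][4-23 FREE]
Op 2: a = realloc(a, 5) -> a = 0; heap: [0-4 ALLOC][5-23 FREE]
Op 3: a = realloc(a, 9) -> a = 0; heap: [0-8 ALLOC][9-23 FREE]

Answer: [0-8 ALLOC][9-23 FREE]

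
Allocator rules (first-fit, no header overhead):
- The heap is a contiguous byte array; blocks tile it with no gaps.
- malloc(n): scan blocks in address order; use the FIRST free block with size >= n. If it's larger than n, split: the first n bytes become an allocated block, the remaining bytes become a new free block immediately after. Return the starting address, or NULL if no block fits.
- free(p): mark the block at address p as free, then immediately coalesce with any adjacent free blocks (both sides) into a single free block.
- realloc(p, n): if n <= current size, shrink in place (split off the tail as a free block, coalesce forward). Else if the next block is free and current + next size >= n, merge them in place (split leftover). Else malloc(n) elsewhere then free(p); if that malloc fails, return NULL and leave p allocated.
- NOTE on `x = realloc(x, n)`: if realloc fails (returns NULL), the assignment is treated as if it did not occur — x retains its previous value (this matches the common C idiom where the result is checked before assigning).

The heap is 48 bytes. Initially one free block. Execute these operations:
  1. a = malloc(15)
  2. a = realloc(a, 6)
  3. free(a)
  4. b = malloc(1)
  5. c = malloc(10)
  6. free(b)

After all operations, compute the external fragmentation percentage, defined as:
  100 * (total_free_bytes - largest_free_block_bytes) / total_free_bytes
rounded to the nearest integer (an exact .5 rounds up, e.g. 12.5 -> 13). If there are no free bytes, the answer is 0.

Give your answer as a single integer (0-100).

Answer: 3

Derivation:
Op 1: a = malloc(15) -> a = 0; heap: [0-14 ALLOC][15-47 FREE]
Op 2: a = realloc(a, 6) -> a = 0; heap: [0-5 ALLOC][6-47 FREE]
Op 3: free(a) -> (freed a); heap: [0-47 FREE]
Op 4: b = malloc(1) -> b = 0; heap: [0-0 ALLOC][1-47 FREE]
Op 5: c = malloc(10) -> c = 1; heap: [0-0 ALLOC][1-10 ALLOC][11-47 FREE]
Op 6: free(b) -> (freed b); heap: [0-0 FREE][1-10 ALLOC][11-47 FREE]
Free blocks: [1 37] total_free=38 largest=37 -> 100*(38-37)/38 = 100/38 ≈ 2.632 -> rounds to 3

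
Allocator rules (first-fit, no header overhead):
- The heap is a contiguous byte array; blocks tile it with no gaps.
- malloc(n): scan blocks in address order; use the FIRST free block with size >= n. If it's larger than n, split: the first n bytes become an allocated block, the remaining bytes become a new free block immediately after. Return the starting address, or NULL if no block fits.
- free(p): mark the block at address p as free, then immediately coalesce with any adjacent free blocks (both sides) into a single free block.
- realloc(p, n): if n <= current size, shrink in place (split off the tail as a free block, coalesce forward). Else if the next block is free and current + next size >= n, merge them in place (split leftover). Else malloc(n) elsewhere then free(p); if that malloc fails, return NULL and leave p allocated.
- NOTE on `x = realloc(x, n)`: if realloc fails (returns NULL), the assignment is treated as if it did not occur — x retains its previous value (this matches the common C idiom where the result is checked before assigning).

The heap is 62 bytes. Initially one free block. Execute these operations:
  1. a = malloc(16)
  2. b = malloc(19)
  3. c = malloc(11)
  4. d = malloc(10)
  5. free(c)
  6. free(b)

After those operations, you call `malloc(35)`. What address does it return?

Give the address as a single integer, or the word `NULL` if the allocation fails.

Op 1: a = malloc(16) -> a = 0; heap: [0-15 ALLOC][16-61 FREE]
Op 2: b = malloc(19) -> b = 16; heap: [0-15 ALLOC][16-34 ALLOC][35-61 FREE]
Op 3: c = malloc(11) -> c = 35; heap: [0-15 ALLOC][16-34 ALLOC][35-45 ALLOC][46-61 FREE]
Op 4: d = malloc(10) -> d = 46; heap: [0-15 ALLOC][16-34 ALLOC][35-45 ALLOC][46-55 ALLOC][56-61 FREE]
Op 5: free(c) -> (freed c); heap: [0-15 ALLOC][16-34 ALLOC][35-45 FREE][46-55 ALLOC][56-61 FREE]
Op 6: free(b) -> (freed b); heap: [0-15 ALLOC][16-45 FREE][46-55 ALLOC][56-61 FREE]
malloc(35): first-fit scan over [0-15 ALLOC][16-45 FREE][46-55 ALLOC][56-61 FREE] -> NULL

Answer: NULL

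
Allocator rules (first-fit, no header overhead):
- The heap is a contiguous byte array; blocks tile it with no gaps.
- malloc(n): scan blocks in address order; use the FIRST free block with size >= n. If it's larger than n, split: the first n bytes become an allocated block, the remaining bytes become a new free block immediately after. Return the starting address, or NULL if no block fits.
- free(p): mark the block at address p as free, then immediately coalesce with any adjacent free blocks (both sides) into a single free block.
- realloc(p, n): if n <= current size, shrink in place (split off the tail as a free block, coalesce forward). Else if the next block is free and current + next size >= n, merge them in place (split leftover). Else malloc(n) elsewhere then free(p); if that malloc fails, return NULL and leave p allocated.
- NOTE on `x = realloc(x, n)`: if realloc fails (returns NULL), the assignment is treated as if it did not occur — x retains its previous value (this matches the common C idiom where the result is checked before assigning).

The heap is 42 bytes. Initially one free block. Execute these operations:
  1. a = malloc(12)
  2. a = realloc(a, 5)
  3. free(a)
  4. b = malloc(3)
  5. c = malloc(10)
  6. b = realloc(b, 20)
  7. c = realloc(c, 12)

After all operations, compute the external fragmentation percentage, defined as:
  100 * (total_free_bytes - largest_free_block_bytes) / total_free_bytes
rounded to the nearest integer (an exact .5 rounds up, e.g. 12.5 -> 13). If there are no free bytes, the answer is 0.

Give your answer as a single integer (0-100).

Op 1: a = malloc(12) -> a = 0; heap: [0-11 ALLOC][12-41 FREE]
Op 2: a = realloc(a, 5) -> a = 0; heap: [0-4 ALLOC][5-41 FREE]
Op 3: free(a) -> (freed a); heap: [0-41 FREE]
Op 4: b = malloc(3) -> b = 0; heap: [0-2 ALLOC][3-41 FREE]
Op 5: c = malloc(10) -> c = 3; heap: [0-2 ALLOC][3-12 ALLOC][13-41 FREE]
Op 6: b = realloc(b, 20) -> b = 13; heap: [0-2 FREE][3-12 ALLOC][13-32 ALLOC][33-41 FREE]
Op 7: c = realloc(c, 12) -> NULL (c unchanged); heap: [0-2 FREE][3-12 ALLOC][13-32 ALLOC][33-41 FREE]
Free blocks: [3 9] total_free=12 largest=9 -> 100*(12-9)/12 = 300/12 = 25

Answer: 25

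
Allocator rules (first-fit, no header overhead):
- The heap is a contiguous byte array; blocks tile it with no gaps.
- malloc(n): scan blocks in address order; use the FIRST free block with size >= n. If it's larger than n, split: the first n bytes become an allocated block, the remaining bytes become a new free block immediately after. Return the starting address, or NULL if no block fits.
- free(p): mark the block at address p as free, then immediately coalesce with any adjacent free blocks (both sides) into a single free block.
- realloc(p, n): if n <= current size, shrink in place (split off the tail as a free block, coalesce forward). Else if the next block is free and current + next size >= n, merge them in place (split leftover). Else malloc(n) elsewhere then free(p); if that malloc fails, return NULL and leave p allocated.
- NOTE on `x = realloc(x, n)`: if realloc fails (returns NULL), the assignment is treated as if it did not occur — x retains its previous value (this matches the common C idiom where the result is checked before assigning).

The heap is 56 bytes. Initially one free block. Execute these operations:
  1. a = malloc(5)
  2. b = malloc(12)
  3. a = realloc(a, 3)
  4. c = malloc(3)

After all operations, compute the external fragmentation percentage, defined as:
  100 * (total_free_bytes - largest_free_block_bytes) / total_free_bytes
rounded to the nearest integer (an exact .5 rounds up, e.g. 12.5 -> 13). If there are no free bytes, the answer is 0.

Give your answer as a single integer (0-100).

Op 1: a = malloc(5) -> a = 0; heap: [0-4 ALLOC][5-55 FREE]
Op 2: b = malloc(12) -> b = 5; heap: [0-4 ALLOC][5-16 ALLOC][17-55 FREE]
Op 3: a = realloc(a, 3) -> a = 0; heap: [0-2 ALLOC][3-4 FREE][5-16 ALLOC][17-55 FREE]
Op 4: c = malloc(3) -> c = 17; heap: [0-2 ALLOC][3-4 FREE][5-16 ALLOC][17-19 ALLOC][20-55 FREE]
Free blocks: [2 36] total_free=38 largest=36 -> 100*(38-36)/38 = 200/38 ≈ 5.263 -> rounds to 5

Answer: 5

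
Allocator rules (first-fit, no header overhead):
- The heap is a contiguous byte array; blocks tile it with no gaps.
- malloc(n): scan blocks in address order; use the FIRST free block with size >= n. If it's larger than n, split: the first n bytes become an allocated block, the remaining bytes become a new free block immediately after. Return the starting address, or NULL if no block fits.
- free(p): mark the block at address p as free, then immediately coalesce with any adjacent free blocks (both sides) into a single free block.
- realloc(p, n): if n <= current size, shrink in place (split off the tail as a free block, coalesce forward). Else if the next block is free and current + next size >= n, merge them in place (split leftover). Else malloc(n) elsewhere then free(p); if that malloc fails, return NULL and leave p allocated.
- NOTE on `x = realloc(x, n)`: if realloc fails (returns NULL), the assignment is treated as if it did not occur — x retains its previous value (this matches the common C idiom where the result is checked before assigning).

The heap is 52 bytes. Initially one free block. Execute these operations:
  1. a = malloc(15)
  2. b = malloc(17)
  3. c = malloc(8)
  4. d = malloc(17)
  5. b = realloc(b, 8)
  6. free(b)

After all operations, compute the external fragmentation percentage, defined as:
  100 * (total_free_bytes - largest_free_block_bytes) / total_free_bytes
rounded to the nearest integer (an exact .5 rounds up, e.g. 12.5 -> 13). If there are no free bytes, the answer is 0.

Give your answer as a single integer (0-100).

Op 1: a = malloc(15) -> a = 0; heap: [0-14 ALLOC][15-51 FREE]
Op 2: b = malloc(17) -> b = 15; heap: [0-14 ALLOC][15-31 ALLOC][32-51 FREE]
Op 3: c = malloc(8) -> c = 32; heap: [0-14 ALLOC][15-31 ALLOC][32-39 ALLOC][40-51 FREE]
Op 4: d = malloc(17) -> d = NULL; heap: [0-14 ALLOC][15-31 ALLOC][32-39 ALLOC][40-51 FREE]
Op 5: b = realloc(b, 8) -> b = 15; heap: [0-14 ALLOC][15-22 ALLOC][23-31 FREE][32-39 ALLOC][40-51 FREE]
Op 6: free(b) -> (freed b); heap: [0-14 ALLOC][15-31 FREE][32-39 ALLOC][40-51 FREE]
Free blocks: [17 12] total_free=29 largest=17 -> 100*(29-17)/29 = 1200/29 ≈ 41.379 -> rounds to 41

Answer: 41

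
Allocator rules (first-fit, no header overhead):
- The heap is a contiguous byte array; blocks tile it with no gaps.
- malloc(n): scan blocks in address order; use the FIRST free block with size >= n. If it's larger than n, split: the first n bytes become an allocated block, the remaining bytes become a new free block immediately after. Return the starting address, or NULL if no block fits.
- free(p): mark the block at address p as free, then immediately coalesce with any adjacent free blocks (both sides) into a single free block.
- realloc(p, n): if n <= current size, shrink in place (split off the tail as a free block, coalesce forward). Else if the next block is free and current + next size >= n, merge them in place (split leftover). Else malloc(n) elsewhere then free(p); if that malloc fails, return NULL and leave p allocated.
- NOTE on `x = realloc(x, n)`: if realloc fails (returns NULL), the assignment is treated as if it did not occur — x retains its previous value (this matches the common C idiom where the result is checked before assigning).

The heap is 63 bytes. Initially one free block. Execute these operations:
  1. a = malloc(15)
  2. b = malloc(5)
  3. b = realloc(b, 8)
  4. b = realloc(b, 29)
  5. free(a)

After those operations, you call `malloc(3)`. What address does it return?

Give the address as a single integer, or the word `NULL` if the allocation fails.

Op 1: a = malloc(15) -> a = 0; heap: [0-14 ALLOC][15-62 FREE]
Op 2: b = malloc(5) -> b = 15; heap: [0-14 ALLOC][15-19 ALLOC][20-62 FREE]
Op 3: b = realloc(b, 8) -> b = 15; heap: [0-14 ALLOC][15-22 ALLOC][23-62 FREE]
Op 4: b = realloc(b, 29) -> b = 15; heap: [0-14 ALLOC][15-43 ALLOC][44-62 FREE]
Op 5: free(a) -> (freed a); heap: [0-14 FREE][15-43 ALLOC][44-62 FREE]
malloc(3): first-fit scan over [0-14 FREE][15-43 ALLOC][44-62 FREE] -> 0

Answer: 0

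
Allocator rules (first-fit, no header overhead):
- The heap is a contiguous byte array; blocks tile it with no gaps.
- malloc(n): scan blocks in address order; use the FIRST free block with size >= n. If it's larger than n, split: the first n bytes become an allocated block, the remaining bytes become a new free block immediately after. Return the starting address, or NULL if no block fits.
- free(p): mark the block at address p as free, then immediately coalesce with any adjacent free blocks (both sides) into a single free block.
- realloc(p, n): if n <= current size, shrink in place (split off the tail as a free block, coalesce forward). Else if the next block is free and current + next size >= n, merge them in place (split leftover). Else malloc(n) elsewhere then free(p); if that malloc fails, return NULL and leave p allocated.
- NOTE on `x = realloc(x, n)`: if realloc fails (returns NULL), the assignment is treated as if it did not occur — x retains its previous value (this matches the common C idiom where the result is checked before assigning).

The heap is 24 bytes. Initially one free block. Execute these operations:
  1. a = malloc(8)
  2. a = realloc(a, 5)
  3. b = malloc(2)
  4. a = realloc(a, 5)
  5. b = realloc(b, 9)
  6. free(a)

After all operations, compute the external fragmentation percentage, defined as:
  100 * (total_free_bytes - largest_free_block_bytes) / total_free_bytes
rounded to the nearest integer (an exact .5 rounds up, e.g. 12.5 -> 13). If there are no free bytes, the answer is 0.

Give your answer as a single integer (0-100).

Op 1: a = malloc(8) -> a = 0; heap: [0-7 ALLOC][8-23 FREE]
Op 2: a = realloc(a, 5) -> a = 0; heap: [0-4 ALLOC][5-23 FREE]
Op 3: b = malloc(2) -> b = 5; heap: [0-4 ALLOC][5-6 ALLOC][7-23 FREE]
Op 4: a = realloc(a, 5) -> a = 0; heap: [0-4 ALLOC][5-6 ALLOC][7-23 FREE]
Op 5: b = realloc(b, 9) -> b = 5; heap: [0-4 ALLOC][5-13 ALLOC][14-23 FREE]
Op 6: free(a) -> (freed a); heap: [0-4 FREE][5-13 ALLOC][14-23 FREE]
Free blocks: [5 10] total_free=15 largest=10 -> 100*(15-10)/15 = 500/15 ≈ 33.333 -> rounds to 33

Answer: 33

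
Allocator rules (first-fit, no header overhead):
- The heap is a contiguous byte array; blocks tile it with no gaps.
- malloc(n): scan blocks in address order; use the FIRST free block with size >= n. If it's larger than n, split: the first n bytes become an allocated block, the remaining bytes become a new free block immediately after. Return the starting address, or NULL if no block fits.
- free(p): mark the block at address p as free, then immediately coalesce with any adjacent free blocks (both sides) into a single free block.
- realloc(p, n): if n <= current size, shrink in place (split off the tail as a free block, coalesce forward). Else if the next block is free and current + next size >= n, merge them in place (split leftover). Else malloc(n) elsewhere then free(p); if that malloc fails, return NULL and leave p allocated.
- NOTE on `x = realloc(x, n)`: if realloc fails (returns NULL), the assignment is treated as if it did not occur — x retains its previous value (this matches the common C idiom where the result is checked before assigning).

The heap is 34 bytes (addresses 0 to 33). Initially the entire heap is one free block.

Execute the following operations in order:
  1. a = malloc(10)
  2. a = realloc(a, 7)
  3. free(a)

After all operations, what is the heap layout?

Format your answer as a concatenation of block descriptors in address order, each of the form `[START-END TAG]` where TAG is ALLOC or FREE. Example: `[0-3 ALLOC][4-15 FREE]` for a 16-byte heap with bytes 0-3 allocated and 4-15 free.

Op 1: a = malloc(10) -> a = 0; heap: [0-9 ALLOC][10-33 FREE]
Op 2: a = realloc(a, 7) -> a = 0; heap: [0-6 ALLOC][7-33 FREE]
Op 3: free(a) -> (freed a); heap: [0-33 FREE]

Answer: [0-33 FREE]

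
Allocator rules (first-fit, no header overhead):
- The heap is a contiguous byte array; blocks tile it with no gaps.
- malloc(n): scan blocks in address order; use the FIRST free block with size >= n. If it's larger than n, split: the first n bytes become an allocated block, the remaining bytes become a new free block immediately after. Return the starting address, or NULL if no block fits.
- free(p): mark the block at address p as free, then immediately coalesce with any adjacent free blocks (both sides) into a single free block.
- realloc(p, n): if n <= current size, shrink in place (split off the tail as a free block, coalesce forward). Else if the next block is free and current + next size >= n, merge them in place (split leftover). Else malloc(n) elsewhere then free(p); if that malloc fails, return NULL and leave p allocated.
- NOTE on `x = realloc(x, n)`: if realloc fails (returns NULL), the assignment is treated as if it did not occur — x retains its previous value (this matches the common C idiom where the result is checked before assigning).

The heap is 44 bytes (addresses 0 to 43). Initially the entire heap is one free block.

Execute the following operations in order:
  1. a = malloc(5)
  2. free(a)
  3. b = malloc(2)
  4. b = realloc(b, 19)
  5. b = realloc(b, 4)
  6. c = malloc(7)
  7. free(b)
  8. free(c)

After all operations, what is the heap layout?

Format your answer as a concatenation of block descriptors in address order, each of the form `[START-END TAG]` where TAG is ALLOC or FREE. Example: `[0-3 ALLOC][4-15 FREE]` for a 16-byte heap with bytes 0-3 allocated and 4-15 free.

Op 1: a = malloc(5) -> a = 0; heap: [0-4 ALLOC][5-43 FREE]
Op 2: free(a) -> (freed a); heap: [0-43 FREE]
Op 3: b = malloc(2) -> b = 0; heap: [0-1 ALLOC][2-43 FREE]
Op 4: b = realloc(b, 19) -> b = 0; heap: [0-18 ALLOC][19-43 FREE]
Op 5: b = realloc(b, 4) -> b = 0; heap: [0-3 ALLOC][4-43 FREE]
Op 6: c = malloc(7) -> c = 4; heap: [0-3 ALLOC][4-10 ALLOC][11-43 FREE]
Op 7: free(b) -> (freed b); heap: [0-3 FREE][4-10 ALLOC][11-43 FREE]
Op 8: free(c) -> (freed c); heap: [0-43 FREE]

Answer: [0-43 FREE]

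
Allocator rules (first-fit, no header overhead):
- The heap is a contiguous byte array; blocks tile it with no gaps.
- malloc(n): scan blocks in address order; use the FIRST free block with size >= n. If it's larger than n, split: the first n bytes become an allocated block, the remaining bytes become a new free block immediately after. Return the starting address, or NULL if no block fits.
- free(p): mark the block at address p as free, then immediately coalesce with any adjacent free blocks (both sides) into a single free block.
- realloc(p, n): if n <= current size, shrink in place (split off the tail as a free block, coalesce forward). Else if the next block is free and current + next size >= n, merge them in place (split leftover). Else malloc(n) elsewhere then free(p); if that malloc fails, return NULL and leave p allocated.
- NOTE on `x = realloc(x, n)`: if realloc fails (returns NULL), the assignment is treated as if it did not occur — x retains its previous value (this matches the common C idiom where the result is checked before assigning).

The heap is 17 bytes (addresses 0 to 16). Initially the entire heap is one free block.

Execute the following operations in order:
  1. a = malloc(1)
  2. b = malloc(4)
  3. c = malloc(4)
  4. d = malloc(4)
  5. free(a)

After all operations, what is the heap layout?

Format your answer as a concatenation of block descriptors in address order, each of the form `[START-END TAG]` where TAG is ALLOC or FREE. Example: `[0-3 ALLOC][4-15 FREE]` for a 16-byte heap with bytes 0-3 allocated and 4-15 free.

Op 1: a = malloc(1) -> a = 0; heap: [0-0 ALLOC][1-16 FREE]
Op 2: b = malloc(4) -> b = 1; heap: [0-0 ALLOC][1-4 ALLOC][5-16 FREE]
Op 3: c = malloc(4) -> c = 5; heap: [0-0 ALLOC][1-4 ALLOC][5-8 ALLOC][9-16 FREE]
Op 4: d = malloc(4) -> d = 9; heap: [0-0 ALLOC][1-4 ALLOC][5-8 ALLOC][9-12 ALLOC][13-16 FREE]
Op 5: free(a) -> (freed a); heap: [0-0 FREE][1-4 ALLOC][5-8 ALLOC][9-12 ALLOC][13-16 FREE]

Answer: [0-0 FREE][1-4 ALLOC][5-8 ALLOC][9-12 ALLOC][13-16 FREE]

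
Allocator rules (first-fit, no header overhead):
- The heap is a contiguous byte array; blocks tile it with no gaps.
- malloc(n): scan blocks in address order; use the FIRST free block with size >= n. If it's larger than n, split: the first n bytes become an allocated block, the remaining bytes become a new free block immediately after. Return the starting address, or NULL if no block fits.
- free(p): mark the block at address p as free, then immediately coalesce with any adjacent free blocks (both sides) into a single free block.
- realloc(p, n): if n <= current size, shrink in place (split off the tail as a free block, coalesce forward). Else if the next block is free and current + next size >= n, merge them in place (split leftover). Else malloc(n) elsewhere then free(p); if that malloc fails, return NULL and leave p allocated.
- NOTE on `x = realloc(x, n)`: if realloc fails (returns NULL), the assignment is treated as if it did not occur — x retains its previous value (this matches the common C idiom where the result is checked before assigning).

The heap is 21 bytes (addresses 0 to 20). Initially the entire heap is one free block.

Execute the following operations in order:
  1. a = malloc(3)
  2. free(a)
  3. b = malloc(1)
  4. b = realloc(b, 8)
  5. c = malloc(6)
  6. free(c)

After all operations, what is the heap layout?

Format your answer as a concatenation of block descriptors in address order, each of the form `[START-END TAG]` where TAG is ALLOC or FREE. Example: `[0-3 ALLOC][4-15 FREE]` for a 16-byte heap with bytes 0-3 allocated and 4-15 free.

Answer: [0-7 ALLOC][8-20 FREE]

Derivation:
Op 1: a = malloc(3) -> a = 0; heap: [0-2 ALLOC][3-20 FREE]
Op 2: free(a) -> (freed a); heap: [0-20 FREE]
Op 3: b = malloc(1) -> b = 0; heap: [0-0 ALLOC][1-20 FREE]
Op 4: b = realloc(b, 8) -> b = 0; heap: [0-7 ALLOC][8-20 FREE]
Op 5: c = malloc(6) -> c = 8; heap: [0-7 ALLOC][8-13 ALLOC][14-20 FREE]
Op 6: free(c) -> (freed c); heap: [0-7 ALLOC][8-20 FREE]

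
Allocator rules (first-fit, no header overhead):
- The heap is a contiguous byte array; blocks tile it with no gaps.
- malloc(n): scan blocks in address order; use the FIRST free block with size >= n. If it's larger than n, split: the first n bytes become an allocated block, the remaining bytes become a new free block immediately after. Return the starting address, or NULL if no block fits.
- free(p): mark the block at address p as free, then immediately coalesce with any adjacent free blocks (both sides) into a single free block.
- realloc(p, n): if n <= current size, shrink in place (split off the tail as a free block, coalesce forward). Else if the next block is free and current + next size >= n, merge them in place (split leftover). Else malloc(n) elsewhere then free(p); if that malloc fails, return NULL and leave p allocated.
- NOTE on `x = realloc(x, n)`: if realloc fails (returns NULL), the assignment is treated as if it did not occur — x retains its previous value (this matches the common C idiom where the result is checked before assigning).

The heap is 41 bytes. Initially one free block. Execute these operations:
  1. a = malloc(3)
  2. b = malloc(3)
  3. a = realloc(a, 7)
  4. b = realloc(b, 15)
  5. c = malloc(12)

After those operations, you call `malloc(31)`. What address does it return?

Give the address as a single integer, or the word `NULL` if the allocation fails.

Op 1: a = malloc(3) -> a = 0; heap: [0-2 ALLOC][3-40 FREE]
Op 2: b = malloc(3) -> b = 3; heap: [0-2 ALLOC][3-5 ALLOC][6-40 FREE]
Op 3: a = realloc(a, 7) -> a = 6; heap: [0-2 FREE][3-5 ALLOC][6-12 ALLOC][13-40 FREE]
Op 4: b = realloc(b, 15) -> b = 13; heap: [0-5 FREE][6-12 ALLOC][13-27 ALLOC][28-40 FREE]
Op 5: c = malloc(12) -> c = 28; heap: [0-5 FREE][6-12 ALLOC][13-27 ALLOC][28-39 ALLOC][40-40 FREE]
malloc(31): first-fit scan over [0-5 FREE][6-12 ALLOC][13-27 ALLOC][28-39 ALLOC][40-40 FREE] -> NULL

Answer: NULL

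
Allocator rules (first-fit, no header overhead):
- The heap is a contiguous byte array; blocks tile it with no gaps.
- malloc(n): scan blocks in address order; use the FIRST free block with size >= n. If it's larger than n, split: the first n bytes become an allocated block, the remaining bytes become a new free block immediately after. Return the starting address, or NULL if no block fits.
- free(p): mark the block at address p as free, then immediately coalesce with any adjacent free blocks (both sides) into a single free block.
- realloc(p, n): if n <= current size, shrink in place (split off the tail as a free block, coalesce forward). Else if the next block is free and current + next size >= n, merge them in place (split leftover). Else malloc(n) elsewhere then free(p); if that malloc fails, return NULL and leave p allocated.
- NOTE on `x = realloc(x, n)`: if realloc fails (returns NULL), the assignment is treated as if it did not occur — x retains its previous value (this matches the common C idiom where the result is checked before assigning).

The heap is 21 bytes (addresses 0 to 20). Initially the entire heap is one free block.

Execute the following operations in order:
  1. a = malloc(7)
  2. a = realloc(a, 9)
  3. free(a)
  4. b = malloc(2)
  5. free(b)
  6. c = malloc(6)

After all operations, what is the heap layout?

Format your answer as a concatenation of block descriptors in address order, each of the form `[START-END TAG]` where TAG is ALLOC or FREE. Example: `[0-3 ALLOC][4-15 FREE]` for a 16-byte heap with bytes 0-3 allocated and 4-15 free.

Op 1: a = malloc(7) -> a = 0; heap: [0-6 ALLOC][7-20 FREE]
Op 2: a = realloc(a, 9) -> a = 0; heap: [0-8 ALLOC][9-20 FREE]
Op 3: free(a) -> (freed a); heap: [0-20 FREE]
Op 4: b = malloc(2) -> b = 0; heap: [0-1 ALLOC][2-20 FREE]
Op 5: free(b) -> (freed b); heap: [0-20 FREE]
Op 6: c = malloc(6) -> c = 0; heap: [0-5 ALLOC][6-20 FREE]

Answer: [0-5 ALLOC][6-20 FREE]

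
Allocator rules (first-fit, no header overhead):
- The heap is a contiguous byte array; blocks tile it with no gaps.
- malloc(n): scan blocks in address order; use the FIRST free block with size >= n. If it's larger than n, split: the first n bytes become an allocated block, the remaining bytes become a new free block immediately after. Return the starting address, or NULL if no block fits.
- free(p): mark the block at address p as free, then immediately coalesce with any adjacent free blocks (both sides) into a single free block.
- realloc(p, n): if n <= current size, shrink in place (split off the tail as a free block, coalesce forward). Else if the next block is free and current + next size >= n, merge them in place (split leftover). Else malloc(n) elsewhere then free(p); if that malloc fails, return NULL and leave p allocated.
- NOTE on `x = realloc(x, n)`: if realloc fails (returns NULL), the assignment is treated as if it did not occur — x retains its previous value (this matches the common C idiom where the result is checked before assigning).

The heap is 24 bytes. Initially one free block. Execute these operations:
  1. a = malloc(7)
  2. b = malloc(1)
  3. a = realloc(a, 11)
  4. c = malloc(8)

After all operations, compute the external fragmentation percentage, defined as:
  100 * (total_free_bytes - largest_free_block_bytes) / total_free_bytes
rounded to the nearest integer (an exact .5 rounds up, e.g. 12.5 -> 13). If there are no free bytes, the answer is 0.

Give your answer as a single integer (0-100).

Answer: 42

Derivation:
Op 1: a = malloc(7) -> a = 0; heap: [0-6 ALLOC][7-23 FREE]
Op 2: b = malloc(1) -> b = 7; heap: [0-6 ALLOC][7-7 ALLOC][8-23 FREE]
Op 3: a = realloc(a, 11) -> a = 8; heap: [0-6 FREE][7-7 ALLOC][8-18 ALLOC][19-23 FREE]
Op 4: c = malloc(8) -> c = NULL; heap: [0-6 FREE][7-7 ALLOC][8-18 ALLOC][19-23 FREE]
Free blocks: [7 5] total_free=12 largest=7 -> 100*(12-7)/12 = 500/12 ≈ 41.667 -> rounds to 42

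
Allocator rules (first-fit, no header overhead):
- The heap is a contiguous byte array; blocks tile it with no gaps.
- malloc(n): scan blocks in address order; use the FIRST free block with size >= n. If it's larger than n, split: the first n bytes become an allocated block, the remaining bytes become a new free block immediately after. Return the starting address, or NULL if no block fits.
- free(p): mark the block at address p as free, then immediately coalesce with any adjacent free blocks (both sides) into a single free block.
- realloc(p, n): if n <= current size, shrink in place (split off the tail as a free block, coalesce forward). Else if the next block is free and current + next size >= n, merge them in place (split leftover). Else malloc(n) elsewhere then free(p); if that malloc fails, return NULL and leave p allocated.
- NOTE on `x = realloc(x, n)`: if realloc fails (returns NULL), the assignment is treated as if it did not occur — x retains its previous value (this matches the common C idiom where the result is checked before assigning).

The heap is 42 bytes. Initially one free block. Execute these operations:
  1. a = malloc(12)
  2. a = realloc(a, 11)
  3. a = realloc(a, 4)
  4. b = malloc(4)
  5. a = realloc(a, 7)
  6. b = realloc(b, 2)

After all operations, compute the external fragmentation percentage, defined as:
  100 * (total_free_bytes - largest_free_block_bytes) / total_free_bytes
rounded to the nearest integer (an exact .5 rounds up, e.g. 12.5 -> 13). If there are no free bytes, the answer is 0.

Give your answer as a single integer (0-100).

Answer: 18

Derivation:
Op 1: a = malloc(12) -> a = 0; heap: [0-11 ALLOC][12-41 FREE]
Op 2: a = realloc(a, 11) -> a = 0; heap: [0-10 ALLOC][11-41 FREE]
Op 3: a = realloc(a, 4) -> a = 0; heap: [0-3 ALLOC][4-41 FREE]
Op 4: b = malloc(4) -> b = 4; heap: [0-3 ALLOC][4-7 ALLOC][8-41 FREE]
Op 5: a = realloc(a, 7) -> a = 8; heap: [0-3 FREE][4-7 ALLOC][8-14 ALLOC][15-41 FREE]
Op 6: b = realloc(b, 2) -> b = 4; heap: [0-3 FREE][4-5 ALLOC][6-7 FREE][8-14 ALLOC][15-41 FREE]
Free blocks: [4 2 27] total_free=33 largest=27 -> 100*(33-27)/33 = 600/33 ≈ 18.182 -> rounds to 18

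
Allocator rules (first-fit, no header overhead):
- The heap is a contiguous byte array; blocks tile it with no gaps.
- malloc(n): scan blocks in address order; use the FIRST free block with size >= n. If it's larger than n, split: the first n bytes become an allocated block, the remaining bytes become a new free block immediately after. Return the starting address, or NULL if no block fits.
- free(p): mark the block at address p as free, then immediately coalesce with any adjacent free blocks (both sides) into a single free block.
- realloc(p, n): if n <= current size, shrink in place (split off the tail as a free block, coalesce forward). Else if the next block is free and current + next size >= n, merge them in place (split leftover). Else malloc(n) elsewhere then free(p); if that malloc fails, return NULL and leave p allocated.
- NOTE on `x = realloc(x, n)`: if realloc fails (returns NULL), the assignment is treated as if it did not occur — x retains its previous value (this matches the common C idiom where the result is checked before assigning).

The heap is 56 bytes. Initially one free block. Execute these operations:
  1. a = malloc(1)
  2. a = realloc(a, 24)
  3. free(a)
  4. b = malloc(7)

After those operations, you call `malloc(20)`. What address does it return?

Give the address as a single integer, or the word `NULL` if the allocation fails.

Op 1: a = malloc(1) -> a = 0; heap: [0-0 ALLOC][1-55 FREE]
Op 2: a = realloc(a, 24) -> a = 0; heap: [0-23 ALLOC][24-55 FREE]
Op 3: free(a) -> (freed a); heap: [0-55 FREE]
Op 4: b = malloc(7) -> b = 0; heap: [0-6 ALLOC][7-55 FREE]
malloc(20): first-fit scan over [0-6 ALLOC][7-55 FREE] -> 7

Answer: 7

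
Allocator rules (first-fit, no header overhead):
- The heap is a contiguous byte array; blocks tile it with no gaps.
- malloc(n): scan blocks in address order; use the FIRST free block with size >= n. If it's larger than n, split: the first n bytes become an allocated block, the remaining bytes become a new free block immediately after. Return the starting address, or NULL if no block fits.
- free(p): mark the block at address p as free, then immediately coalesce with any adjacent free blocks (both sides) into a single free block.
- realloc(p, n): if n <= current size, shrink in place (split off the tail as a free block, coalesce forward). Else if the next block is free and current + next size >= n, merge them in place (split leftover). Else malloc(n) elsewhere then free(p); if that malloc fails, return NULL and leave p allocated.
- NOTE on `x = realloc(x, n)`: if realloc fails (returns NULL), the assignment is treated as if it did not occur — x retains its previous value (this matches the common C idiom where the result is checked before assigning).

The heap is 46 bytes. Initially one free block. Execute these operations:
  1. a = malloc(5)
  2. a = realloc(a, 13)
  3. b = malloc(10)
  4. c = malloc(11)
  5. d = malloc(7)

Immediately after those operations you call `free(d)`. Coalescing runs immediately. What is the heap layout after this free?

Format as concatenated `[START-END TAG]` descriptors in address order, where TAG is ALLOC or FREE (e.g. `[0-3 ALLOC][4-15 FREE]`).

Answer: [0-12 ALLOC][13-22 ALLOC][23-33 ALLOC][34-45 FREE]

Derivation:
Op 1: a = malloc(5) -> a = 0; heap: [0-4 ALLOC][5-45 FREE]
Op 2: a = realloc(a, 13) -> a = 0; heap: [0-12 ALLOC][13-45 FREE]
Op 3: b = malloc(10) -> b = 13; heap: [0-12 ALLOC][13-22 ALLOC][23-45 FREE]
Op 4: c = malloc(11) -> c = 23; heap: [0-12 ALLOC][13-22 ALLOC][23-33 ALLOC][34-45 FREE]
Op 5: d = malloc(7) -> d = 34; heap: [0-12 ALLOC][13-22 ALLOC][23-33 ALLOC][34-40 ALLOC][41-45 FREE]
free(d): d = 34 -> block [34-40 ALLOC]; mark free, coalesce with adjacent free neighbors -> [0-12 ALLOC][13-22 ALLOC][23-33 ALLOC][34-45 FREE]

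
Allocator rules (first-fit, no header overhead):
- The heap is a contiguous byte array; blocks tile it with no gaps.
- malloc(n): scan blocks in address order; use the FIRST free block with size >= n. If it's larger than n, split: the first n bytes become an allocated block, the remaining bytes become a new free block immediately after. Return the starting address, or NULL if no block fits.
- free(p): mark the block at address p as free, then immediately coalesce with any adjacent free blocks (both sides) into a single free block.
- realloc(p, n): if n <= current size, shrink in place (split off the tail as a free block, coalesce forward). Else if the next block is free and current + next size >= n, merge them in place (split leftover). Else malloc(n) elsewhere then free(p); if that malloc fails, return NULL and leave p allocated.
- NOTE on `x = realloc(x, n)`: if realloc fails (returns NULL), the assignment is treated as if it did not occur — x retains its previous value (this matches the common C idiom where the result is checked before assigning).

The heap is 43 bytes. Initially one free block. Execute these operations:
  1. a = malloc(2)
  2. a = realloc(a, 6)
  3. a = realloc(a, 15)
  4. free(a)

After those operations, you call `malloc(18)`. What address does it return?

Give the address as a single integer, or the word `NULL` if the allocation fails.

Op 1: a = malloc(2) -> a = 0; heap: [0-1 ALLOC][2-42 FREE]
Op 2: a = realloc(a, 6) -> a = 0; heap: [0-5 ALLOC][6-42 FREE]
Op 3: a = realloc(a, 15) -> a = 0; heap: [0-14 ALLOC][15-42 FREE]
Op 4: free(a) -> (freed a); heap: [0-42 FREE]
malloc(18): first-fit scan over [0-42 FREE] -> 0

Answer: 0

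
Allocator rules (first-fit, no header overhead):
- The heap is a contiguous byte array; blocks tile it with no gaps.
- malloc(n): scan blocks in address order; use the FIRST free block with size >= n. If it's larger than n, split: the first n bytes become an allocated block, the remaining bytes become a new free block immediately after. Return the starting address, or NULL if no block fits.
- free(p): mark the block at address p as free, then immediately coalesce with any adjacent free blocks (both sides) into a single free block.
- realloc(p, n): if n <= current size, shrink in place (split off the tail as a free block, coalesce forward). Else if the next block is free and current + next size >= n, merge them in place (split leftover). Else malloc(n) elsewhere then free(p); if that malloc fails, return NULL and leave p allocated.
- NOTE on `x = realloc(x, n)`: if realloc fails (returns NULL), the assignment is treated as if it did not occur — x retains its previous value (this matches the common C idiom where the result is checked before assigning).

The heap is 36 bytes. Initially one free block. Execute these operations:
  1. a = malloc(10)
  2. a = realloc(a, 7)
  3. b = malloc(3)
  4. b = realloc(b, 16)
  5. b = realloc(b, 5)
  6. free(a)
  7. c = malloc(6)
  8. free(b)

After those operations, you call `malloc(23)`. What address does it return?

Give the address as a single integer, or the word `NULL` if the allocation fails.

Op 1: a = malloc(10) -> a = 0; heap: [0-9 ALLOC][10-35 FREE]
Op 2: a = realloc(a, 7) -> a = 0; heap: [0-6 ALLOC][7-35 FREE]
Op 3: b = malloc(3) -> b = 7; heap: [0-6 ALLOC][7-9 ALLOC][10-35 FREE]
Op 4: b = realloc(b, 16) -> b = 7; heap: [0-6 ALLOC][7-22 ALLOC][23-35 FREE]
Op 5: b = realloc(b, 5) -> b = 7; heap: [0-6 ALLOC][7-11 ALLOC][12-35 FREE]
Op 6: free(a) -> (freed a); heap: [0-6 FREE][7-11 ALLOC][12-35 FREE]
Op 7: c = malloc(6) -> c = 0; heap: [0-5 ALLOC][6-6 FREE][7-11 ALLOC][12-35 FREE]
Op 8: free(b) -> (freed b); heap: [0-5 ALLOC][6-35 FREE]
malloc(23): first-fit scan over [0-5 ALLOC][6-35 FREE] -> 6

Answer: 6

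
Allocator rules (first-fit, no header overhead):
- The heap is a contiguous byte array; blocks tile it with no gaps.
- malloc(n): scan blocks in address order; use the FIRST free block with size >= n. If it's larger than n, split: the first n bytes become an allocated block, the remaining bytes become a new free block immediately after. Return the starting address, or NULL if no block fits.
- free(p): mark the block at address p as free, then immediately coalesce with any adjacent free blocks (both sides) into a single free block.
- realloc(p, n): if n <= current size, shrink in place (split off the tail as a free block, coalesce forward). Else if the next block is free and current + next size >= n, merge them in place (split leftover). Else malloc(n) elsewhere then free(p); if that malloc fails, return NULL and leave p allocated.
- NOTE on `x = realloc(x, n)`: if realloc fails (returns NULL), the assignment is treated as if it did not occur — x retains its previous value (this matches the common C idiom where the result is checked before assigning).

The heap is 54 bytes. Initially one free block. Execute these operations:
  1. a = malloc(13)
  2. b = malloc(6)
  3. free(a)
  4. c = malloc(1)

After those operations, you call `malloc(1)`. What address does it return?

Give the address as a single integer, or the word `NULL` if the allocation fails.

Answer: 1

Derivation:
Op 1: a = malloc(13) -> a = 0; heap: [0-12 ALLOC][13-53 FREE]
Op 2: b = malloc(6) -> b = 13; heap: [0-12 ALLOC][13-18 ALLOC][19-53 FREE]
Op 3: free(a) -> (freed a); heap: [0-12 FREE][13-18 ALLOC][19-53 FREE]
Op 4: c = malloc(1) -> c = 0; heap: [0-0 ALLOC][1-12 FREE][13-18 ALLOC][19-53 FREE]
malloc(1): first-fit scan over [0-0 ALLOC][1-12 FREE][13-18 ALLOC][19-53 FREE] -> 1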